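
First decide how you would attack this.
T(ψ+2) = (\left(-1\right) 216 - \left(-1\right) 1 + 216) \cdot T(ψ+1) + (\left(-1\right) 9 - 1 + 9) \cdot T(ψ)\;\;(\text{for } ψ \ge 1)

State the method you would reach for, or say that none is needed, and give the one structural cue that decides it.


Verdict: the characteristic-root method — try a geometric ansatz r^ψ: constant coefficients turn the recurrence into one polynomial equation in r.


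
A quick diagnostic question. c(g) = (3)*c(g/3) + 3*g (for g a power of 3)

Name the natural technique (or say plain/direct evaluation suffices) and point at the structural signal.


Verdict: the master substitution — the index is divided (g/3), not shifted — substitute g = 3^m to straighten it into a shift recurrence.


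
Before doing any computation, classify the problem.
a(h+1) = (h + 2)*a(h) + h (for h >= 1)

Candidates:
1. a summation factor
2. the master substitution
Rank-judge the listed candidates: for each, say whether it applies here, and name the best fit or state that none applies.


Technique: a summation factor — with the index-dependent coefficient h + 2, dividing by the cumulative product turns the left side into a pure difference.
- a summation factor — applicable, and directly so.
- the master substitution — this is shift-type recursion, outside the divide-and-conquer template.


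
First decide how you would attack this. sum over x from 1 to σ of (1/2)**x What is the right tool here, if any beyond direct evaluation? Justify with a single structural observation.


Verdict: the geometric series formula — the ratio of consecutive terms is the constant 1/2, independent of the index — a geometric sum.


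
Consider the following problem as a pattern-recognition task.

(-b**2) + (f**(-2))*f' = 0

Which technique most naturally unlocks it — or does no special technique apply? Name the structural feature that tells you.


Method: separation of variables — solved for the derivative, the right side splits multiplicatively into a function of each variable alone — divide and integrate each side. The cross-partial test also passes here (vacuously, each side single-variable); the potential-function route would work, separation is simply more immediate.


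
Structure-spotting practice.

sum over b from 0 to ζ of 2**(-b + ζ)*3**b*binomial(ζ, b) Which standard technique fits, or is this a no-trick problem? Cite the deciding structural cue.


Technique: the binomial theorem — the binomial coefficients weight matched powers of 3 and 2, which is exactly the expansion of a binomial power.


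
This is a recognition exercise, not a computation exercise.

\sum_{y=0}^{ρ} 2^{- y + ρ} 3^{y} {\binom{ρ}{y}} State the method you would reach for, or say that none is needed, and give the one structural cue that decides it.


Method: the binomial theorem — {\binom{ρ}{y}} weighting matched powers of 3 and 2 is the expanded form of (3 + 2)^ρ — fold it back up.


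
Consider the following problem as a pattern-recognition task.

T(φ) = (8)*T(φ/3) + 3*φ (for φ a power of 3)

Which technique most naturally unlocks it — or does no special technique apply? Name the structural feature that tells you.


Verdict: the master substitution — the argument contracts 3-fold per step: reindex φ exponentially and solve the linear recurrence in the new index.


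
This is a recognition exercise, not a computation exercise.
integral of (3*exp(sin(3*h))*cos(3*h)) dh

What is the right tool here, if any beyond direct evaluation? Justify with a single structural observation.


Technique: u-substitution — structure check: outer function, inner expression sin(3*h), inner derivative as a factor — the classic u = sin(3*h) pattern.


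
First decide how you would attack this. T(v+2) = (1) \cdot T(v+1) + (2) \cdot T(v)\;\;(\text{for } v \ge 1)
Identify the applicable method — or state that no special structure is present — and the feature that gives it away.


Diagnosis: the characteristic-root method — the recurrence treats every index alike (constant coefficients, no forcing) — precisely the regime where r^v trials close it.


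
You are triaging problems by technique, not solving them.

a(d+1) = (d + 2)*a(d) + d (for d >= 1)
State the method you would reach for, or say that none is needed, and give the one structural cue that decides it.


Method: a summation factor — one step of memory with a weight d + 2 that changes as the index grows — the summation-factor construction is built for this.


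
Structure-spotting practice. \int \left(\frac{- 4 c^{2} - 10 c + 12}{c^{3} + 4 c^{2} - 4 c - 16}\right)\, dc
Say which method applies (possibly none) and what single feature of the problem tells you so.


Technique: partial fractions — the factorization of c^{3} + 4 c^{2} - 4 c - 16 is the whole battle; after it, each term is a table integral.


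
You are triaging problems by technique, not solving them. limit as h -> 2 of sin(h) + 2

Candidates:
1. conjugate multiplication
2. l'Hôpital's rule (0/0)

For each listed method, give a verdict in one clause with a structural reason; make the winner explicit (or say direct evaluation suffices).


Method: no special technique — the expression is continuous at the evaluation point — substitute directly; no indeterminate form appears.
- conjugate multiplication — no divergent radical difference is present for a conjugate pair to cancel.
- l'Hôpital's rule (0/0) — evaluation at the point is determinate, so the rule has nothing to repair.


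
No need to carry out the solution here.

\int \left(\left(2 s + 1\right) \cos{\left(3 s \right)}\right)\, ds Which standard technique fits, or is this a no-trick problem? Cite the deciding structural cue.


Best approach: integration by parts — a polynomial 2 s + 1 against the kernel \cos{\left(3 s \right)} is the signature bounded-ladder case for integration by parts.


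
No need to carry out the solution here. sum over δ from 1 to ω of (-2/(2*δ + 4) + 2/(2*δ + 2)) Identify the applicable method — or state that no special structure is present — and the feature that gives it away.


Diagnosis: telescoping — difference-of-shifts structure (each term adds 2/(2*δ + 2), then subtracts its one-index-advanced value, which the following term adds back) leaves only the first and last pieces standing.


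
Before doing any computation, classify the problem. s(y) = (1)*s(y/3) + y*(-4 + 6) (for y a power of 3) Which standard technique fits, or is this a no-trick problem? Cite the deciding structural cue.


Verdict: the master substitution — the argument contracts 3-fold per step: reindex y exponentially and solve the linear recurrence in the new index.


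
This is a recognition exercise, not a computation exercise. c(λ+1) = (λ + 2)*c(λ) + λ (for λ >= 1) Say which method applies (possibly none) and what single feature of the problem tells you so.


Diagnosis: a summation factor — one step of memory with a weight λ + 2 that changes as the index grows — the summation-factor construction is built for this.


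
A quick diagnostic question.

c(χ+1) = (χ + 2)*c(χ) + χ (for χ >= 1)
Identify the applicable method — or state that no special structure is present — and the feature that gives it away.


Diagnosis: a summation factor — one step of memory with a weight χ + 2 that changes as the index grows — the summation-factor construction is built for this.


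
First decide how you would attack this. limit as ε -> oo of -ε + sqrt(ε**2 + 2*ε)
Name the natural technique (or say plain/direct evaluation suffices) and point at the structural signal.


Method: conjugate multiplication — neither sqrt(ε**2 + 2*ε) nor ε converges alone, so rewrite their difference as a conjugate-rationalized quotient first.


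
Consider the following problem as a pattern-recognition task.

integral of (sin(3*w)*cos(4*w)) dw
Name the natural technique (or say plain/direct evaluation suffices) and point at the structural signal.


Technique: a trigonometric identity — split sin(3*w)*cos(4*w) with the angle-addition identities: the resulting sum integrates term by term.


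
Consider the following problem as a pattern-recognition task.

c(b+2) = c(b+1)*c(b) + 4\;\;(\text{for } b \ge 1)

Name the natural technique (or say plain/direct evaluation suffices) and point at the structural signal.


Verdict: no special technique — the new term depends nonlinearly on the old ones, which disqualifies every superposition-based technique.


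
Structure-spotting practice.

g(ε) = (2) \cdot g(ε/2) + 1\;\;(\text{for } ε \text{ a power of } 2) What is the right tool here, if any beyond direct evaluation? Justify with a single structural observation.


Method: the master substitution — the argument shrinks by the factor 2, so measure the index on a logarithmic scale and the recursion becomes a shift.


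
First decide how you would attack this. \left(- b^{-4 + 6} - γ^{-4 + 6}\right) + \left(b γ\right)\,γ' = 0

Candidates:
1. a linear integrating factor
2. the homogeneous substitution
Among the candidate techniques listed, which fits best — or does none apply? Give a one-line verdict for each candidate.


Best approach: the homogeneous substitution — solved for the derivative, the right side is unchanged under scaling b and γ together — it depends only on the ratio γ/b, so substitute a single ratio variable. This doubles as a Bernoulli equation in the unknown as written; the homogeneous route needs no setup at all.
- a linear integrating factor: the unknown enters nonlinearly (through a power, a denominator, or a transcendental function), which the linear integrating-factor recipe cannot absorb as-is — any repair would come from a preliminary substitution, not the factor.
- the homogeneous substitution — yes, a natural case for it.


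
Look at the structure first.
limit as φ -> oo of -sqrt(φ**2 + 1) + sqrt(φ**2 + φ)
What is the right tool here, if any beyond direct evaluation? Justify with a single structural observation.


Technique: conjugate multiplication — the difference sqrt(φ**2 + φ) - sqrt(φ**2 + 1) is an ∞ − ∞ stalemate; its conjugate partner breaks the tie.


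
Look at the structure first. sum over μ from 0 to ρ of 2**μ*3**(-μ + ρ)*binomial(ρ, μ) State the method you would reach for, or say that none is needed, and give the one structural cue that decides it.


Verdict: the binomial theorem — terms weighting binomial(ρ, μ) against matched powers of 2 and 3 reassemble into (2 + 3)^ρ by the binomial theorem.


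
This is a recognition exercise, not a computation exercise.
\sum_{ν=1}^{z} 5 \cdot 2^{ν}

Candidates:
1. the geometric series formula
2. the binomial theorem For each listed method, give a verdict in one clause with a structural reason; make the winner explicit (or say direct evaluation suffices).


Diagnosis: the geometric series formula — each term is 2 times the previous one, so the geometric-series formula applies directly.
- the geometric series formula — applicable, and directly so.
- the binomial theorem: the terms do not reassemble into a binomial power.


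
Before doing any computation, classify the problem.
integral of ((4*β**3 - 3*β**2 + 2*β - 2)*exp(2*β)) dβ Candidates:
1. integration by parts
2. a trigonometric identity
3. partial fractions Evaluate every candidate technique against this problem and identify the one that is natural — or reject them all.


Verdict: integration by parts — 4*β**3 - 3*β**2 + 2*β - 2 dies after finitely many derivatives while exp(2*β) cycles under integration — the tabular/parts setup.
- integration by parts — applicable, and directly so.
- a trigonometric identity — with no trigonometric functions present, identity rewriting has no target.
- partial fractions: there is no rational-function structure to decompose.


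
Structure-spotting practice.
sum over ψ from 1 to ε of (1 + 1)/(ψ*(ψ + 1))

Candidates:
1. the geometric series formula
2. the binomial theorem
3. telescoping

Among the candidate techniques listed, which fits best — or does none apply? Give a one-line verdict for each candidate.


Method: telescoping — (1 + 1)/(ψ*(ψ + 1)) hides a difference of shifted reciprocals — decompose it and the middle of the sum vanishes.
- the geometric series formula — dividing successive terms gives an index-dependent quantity, not a constant.
- the binomial theorem — the terms do not reassemble into a binomial power.
- telescoping: a fit — the right tool for this form.


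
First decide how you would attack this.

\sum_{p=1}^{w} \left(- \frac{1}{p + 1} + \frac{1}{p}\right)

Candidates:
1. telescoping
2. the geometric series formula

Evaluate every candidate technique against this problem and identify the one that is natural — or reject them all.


Verdict: telescoping — spot the paired structure — each term adds \frac{1}{p} and subtracts its successor value, which the next term restores: the definition of a telescoping chain.
- telescoping: applies; the problem has the shape this method handles.
- the geometric series formula — there is no constant term-to-term ratio.


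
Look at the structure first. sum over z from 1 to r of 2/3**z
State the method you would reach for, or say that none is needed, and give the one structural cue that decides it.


Technique: the geometric series formula — consecutive terms stand in a fixed index-free ratio — the geometric sum formula closes it.


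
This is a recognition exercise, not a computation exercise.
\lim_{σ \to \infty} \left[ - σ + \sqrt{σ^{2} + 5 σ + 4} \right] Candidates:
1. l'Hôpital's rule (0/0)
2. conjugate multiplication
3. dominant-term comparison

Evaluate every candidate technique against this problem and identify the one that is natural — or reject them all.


Diagnosis: conjugate multiplication — the difference \sqrt{σ^{2} + 5 σ + 4} - σ is an ∞ − ∞ stalemate; its conjugate partner breaks the tie.
- l'Hôpital's rule (0/0) — the expression is a difference driving to ∞ − ∞, not a 0/0 quotient — there is no ratio for the rule to differentiate.
- conjugate multiplication: yes, a natural case for it.
- dominant-term comparison — this limit is not decided by comparing polynomial growth at infinity.


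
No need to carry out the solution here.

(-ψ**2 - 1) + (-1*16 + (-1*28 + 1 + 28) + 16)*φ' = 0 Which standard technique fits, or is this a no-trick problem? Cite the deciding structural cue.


Method: no special technique — solved for the derivative, no φ appears — this is antidifferentiation in ψ wearing ODE clothing.


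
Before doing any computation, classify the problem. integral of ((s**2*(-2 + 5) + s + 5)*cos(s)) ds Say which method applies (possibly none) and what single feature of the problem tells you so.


Technique: integration by parts — the integrand splits as (s**2*(-2 + 5) + s + 5) times cos(s) — repeatedly differentiating the polynomial part kills it, which is the parts ladder.


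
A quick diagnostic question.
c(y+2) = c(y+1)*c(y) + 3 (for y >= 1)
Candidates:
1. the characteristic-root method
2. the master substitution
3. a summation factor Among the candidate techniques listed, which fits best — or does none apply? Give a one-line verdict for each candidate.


Diagnosis: no special technique — the new term depends nonlinearly on the old ones, which disqualifies every superposition-based technique.
- the characteristic-root method — the recursion is nonlinear in the sequence values, so no linear-modes ansatz applies.
- the master substitution: no fixed divisor shrinks the index between calls.
- a summation factor: no summation factor applies — the rule is not linear in the sequence values.


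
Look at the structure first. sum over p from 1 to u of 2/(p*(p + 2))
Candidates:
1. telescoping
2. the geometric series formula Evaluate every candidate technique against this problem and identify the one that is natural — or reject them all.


Technique: telescoping — integer-spaced poles in 2/(p*(p + 2)) are the telescoping signature in disguise.
- telescoping — applies; the problem has the shape this method handles.
- the geometric series formula: there is no constant term-to-term ratio.


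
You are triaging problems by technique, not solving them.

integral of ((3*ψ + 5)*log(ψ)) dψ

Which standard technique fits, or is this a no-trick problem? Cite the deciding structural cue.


Best approach: integration by parts — with u = log(ψ) the logarithm disappears after one differentiation, leaving a power-rule integral.


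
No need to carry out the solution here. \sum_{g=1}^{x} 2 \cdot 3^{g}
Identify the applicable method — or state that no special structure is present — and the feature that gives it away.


Best approach: the geometric series formula — term-over-term division gives 3 every time — index-free ratio, geometric sum formula applies.


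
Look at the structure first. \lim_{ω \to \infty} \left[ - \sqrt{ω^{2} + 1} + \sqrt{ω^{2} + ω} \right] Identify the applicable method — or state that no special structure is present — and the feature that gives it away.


Diagnosis: conjugate multiplication — the ∞ − ∞ radical form is the exact trigger for the conjugate maneuver.


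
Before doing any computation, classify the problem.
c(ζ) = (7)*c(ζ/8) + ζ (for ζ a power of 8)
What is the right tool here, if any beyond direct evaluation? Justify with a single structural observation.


Technique: the master substitution — a divide-and-conquer shape: argument ζ/8, so change variables with ζ = 8^m and solve the linear version.


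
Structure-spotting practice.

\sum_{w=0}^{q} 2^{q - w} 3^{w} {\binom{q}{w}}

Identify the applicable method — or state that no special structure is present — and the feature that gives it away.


Method: the binomial theorem — terms weighting {\binom{q}{w}} against matched powers of 3 and 2 reassemble into (3 + 2)^q by the binomial theorem.


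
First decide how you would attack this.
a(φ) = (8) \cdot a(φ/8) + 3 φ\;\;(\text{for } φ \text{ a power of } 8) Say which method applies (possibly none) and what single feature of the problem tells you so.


Diagnosis: the master substitution — treat m = log base 8 of φ as the new clock: one recursion step advances m by one while φ scales by 8.


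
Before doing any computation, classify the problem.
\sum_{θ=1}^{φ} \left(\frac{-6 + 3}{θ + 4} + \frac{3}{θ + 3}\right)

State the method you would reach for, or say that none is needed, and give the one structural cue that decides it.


Diagnosis: telescoping — the summand is \frac{3}{θ + 3} minus the same expression shifted by one, so consecutive terms cancel in pairs.


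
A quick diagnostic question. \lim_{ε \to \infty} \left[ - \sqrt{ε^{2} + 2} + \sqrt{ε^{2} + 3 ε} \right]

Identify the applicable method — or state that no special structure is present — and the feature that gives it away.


Technique: conjugate multiplication — both pieces blow up but their difference is finite; the conjugate trick rationalizes \sqrt{ε^{2} + 3 ε} - \sqrt{ε^{2} + 2}.


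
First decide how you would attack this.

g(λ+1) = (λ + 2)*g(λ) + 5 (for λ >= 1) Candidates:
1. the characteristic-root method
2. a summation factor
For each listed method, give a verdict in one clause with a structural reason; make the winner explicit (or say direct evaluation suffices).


Method: a summation factor — because the multiplier λ + 2 is index-dependent, divide through by its running product and sum the resulting differences.
- the characteristic-root method: the coefficients change with the index, which the root method cannot absorb.
- a summation factor — applicable, and directly so.


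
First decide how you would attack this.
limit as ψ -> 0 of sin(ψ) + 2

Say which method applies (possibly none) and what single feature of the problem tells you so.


Diagnosis: no special technique — nothing blocks direct substitution at 0: plug in and finish.


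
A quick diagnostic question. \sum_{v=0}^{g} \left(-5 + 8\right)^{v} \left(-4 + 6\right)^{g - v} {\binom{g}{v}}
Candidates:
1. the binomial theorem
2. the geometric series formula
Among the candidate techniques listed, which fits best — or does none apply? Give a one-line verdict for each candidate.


Verdict: the binomial theorem — {\binom{g}{v}} weighting matched powers of (-5 + 8) and (-4 + 6) is the expanded form of ((-5 + 8) + (-4 + 6))^g — fold it back up.
- the binomial theorem — applicable, and directly so.
- the geometric series formula: the ratio of consecutive terms depends on the index.


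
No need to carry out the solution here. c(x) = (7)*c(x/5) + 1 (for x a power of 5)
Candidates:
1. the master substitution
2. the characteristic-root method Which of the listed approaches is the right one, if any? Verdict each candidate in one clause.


Verdict: the master substitution — the call at x/5 makes this multiplicative recursion; the master-style substitution converts it to additive.
- the master substitution: applicable, and directly so.
- the characteristic-root method — a divided-index call is not the fixed-shift linear shape that characteristic roots solve.


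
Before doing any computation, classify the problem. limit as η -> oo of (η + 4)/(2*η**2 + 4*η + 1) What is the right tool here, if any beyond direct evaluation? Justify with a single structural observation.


Verdict: dominant-term comparison — as η grows, only the highest-degree terms matter — compare leading terms and read the limit off. Differentiating the expression as a single quotient would eventually settle it as well; matching dominant growth settles it immediately.


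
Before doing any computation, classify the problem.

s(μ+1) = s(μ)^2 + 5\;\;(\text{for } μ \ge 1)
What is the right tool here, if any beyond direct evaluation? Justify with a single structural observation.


Best approach: no special technique — the update rule curves (it is not linear in the unknown sequence), so no superposition-based closed form attaches — iterate or study it directly.


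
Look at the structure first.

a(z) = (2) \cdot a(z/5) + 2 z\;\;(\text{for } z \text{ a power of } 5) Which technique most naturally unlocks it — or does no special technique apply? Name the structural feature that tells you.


Verdict: the master substitution — the argument shrinks by the factor 5, so measure the index on a logarithmic scale and the recursion becomes a shift.


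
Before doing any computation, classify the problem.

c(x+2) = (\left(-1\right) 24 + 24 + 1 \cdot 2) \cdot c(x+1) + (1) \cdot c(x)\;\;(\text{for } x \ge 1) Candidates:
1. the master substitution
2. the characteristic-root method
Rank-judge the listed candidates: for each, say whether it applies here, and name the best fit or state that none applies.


Method: the characteristic-root method — this is the constant-coefficient homogeneous case — the whole solution in x reduces to a polynomial's roots.
- the master substitution — there is no divide-the-index recursive argument.
- the characteristic-root method: yes, a natural case for it.


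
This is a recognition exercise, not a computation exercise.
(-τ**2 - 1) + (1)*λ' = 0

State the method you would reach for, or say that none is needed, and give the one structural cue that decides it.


Method: no special technique — the slope is a pure function of τ; integrate both sides and be done.


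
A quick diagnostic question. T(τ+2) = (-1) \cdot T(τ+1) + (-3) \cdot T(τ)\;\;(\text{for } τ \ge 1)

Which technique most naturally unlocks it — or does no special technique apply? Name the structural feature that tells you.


Technique: the characteristic-root method — this is the constant-coefficient homogeneous case — the whole solution in τ reduces to a polynomial's roots.


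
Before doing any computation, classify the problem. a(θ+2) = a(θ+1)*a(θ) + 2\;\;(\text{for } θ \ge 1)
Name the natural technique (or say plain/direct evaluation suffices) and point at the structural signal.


Diagnosis: no special technique — the recurrence is nonlinear in the sequence terms; no linear-recurrence method fits it as written — one iterates or studies it directly.


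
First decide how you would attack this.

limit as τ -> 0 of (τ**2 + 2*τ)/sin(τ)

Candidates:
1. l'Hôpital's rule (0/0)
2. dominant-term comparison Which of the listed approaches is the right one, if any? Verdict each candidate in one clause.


Diagnosis: l'Hôpital's rule (0/0) — plug in 0: top and bottom both hit zero, so differentiate each and retry. The standard small-argument limits would also carry it; the rule is the systematic route.
- l'Hôpital's rule (0/0): a fit — the right tool for this form.
- dominant-term comparison: no dominant-degree comparison decides it.


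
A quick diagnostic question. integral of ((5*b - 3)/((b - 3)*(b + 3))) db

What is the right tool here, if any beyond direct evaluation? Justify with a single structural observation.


Verdict: partial fractions — the bottom factors while the top stays lower-degree — split into simple fractions and integrate piece by piece.


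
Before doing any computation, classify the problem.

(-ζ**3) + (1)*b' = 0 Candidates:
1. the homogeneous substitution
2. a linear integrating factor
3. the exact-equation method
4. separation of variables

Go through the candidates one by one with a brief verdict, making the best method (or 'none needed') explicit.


Diagnosis: no special technique — the slope is a pure function of ζ; integrate both sides and be done.
- the homogeneous substitution: the ratio substitution does not collapse this equation.
- a linear integrating factor — with the unknown absent the integrating factor is a formality; direct integration is the working structure.
- the exact-equation method — with the unknown absent from both coefficients, the cross-partial test holds emptily — nothing for the exact method to work on.
- separation of variables: any separation here is vacuous (nothing depends on the unknown); direct integration is the honest label.


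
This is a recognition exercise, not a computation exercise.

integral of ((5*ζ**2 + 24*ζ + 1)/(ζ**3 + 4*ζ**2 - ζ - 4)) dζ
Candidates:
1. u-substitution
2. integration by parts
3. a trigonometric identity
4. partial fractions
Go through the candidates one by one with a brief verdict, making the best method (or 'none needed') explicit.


Verdict: partial fractions — the bottom, ζ**3 + 4*ζ**2 - ζ - 4, comes apart into simple factors, and a proper rational function over split factors decomposes.
- u-substitution — no subexpression of the integrand serves as a whole-integral substitution inner — individual terms may offer their own, but none carries its derivative as a factor of the full integrand; a working change of variable would have to be constructed from outside the expression.
- integration by parts — the integrand does not split as a nonconstant polynomial times an exp, sine, cosine of a linear argument, or logarithm — no polynomial-kernel parts product to differentiate one side of.
- a trigonometric identity: no sine or cosine appears, so there is nothing for a trigonometric identity to act on.
- partial fractions — yes — fits the structure here.


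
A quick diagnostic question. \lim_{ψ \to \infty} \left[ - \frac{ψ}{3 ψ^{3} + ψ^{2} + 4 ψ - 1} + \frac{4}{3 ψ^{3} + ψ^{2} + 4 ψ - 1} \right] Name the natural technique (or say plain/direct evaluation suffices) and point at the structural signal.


Best approach: dominant-term comparison — divide through by the highest power of ψ; every lower-order term dies and the dominant terms decide the limit. l'Hôpital's at-infinity variant applies to the expression viewed as a single quotient; the leading-term comparison is the direct route.


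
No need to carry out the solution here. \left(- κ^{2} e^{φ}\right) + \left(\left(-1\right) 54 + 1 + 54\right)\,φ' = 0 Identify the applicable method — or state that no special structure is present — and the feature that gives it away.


Diagnosis: separation of variables — solved for the derivative, the right side factors as κ^{2} times e^{φ} — all κ-dependence separates from all φ-dependence.


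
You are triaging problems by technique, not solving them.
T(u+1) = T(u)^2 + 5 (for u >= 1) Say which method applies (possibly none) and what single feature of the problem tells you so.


Best approach: no special technique — each new value is a nonlinear function of earlier ones — scaling arguments and superposition both fail.


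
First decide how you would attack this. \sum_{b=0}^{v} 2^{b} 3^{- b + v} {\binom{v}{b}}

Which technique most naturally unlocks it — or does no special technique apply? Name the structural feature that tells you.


Verdict: the binomial theorem — the summand is term b of a binomial expansion in 2 and 3; the whole sum is a single power.


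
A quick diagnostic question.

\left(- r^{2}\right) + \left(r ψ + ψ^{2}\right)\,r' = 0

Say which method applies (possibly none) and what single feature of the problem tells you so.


Method: the homogeneous substitution — solved for the derivative, the right side is unchanged under scaling ψ and r together — it depends only on the ratio r/ψ, so substitute a single ratio variable. This can also be massaged into Bernoulli form (the roles of the variables may need exchanging); the homogeneous substitution avoids that setup.


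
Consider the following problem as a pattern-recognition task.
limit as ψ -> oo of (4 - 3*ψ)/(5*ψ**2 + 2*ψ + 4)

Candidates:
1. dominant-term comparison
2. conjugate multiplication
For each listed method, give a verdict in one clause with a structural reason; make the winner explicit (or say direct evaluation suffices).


Best approach: dominant-term comparison — divide by the highest power of ψ present: lower-order terms vanish and the dominant ratio remains.
- dominant-term comparison — applies; the problem has the shape this method handles.
- conjugate multiplication — no difference of divergent radicals appears, so rationalizing has nothing to cancel.


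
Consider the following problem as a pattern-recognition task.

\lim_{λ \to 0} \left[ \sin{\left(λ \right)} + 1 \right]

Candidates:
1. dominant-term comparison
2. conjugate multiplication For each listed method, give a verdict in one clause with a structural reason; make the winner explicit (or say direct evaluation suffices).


Technique: no special technique — no denominator vanishes and nothing blows up at 0: direct substitution is the whole computation.
- dominant-term comparison — this is not a rational comparison of growth rates at infinity.
- conjugate multiplication — no divergent radical difference is present for a conjugate pair to cancel.


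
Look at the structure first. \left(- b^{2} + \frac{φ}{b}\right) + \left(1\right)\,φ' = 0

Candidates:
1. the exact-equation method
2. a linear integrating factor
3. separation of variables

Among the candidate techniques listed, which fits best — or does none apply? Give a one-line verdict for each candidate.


Technique: a linear integrating factor — linear in the unknown with genuine forcing: multiply through by the exponential of the integrated coefficient and the left side closes into one derivative.
- the exact-equation method — the mixed-partials test fails on this split — it is not an exact differential as presented.
- a linear integrating factor — applies; the problem has the shape this method handles.
- separation of variables — the two dependences do not factor apart.


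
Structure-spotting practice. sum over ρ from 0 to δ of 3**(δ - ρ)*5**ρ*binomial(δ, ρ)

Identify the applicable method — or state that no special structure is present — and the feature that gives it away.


Diagnosis: the binomial theorem — terms weighting binomial(δ, ρ) against matched powers of 5 and 3 reassemble into (5 + 3)^δ by the binomial theorem.


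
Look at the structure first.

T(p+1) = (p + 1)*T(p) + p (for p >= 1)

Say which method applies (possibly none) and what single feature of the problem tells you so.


Diagnosis: a summation factor — an index-dependent multiplier p + 1 rules out characteristic roots; a summation factor converts it to a pure difference.


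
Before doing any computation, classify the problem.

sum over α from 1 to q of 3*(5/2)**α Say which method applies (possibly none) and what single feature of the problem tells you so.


Best approach: the geometric series formula — term-over-term division gives 5/2 every time — index-free ratio, geometric sum formula applies.


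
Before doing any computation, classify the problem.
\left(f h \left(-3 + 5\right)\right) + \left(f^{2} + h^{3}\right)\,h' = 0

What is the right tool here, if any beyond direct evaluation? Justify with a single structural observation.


Method: the exact-equation method — because the two cross partials coincide, the form is conservative as written — recover its potential in (f, h).


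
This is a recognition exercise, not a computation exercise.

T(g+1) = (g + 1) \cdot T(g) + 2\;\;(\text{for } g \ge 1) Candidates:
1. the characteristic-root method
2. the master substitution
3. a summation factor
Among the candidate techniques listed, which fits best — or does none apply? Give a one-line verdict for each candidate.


Best approach: a summation factor — first-order linear but the coefficient g + 1 moves with the index — divide by the cumulative product and telescope.
- the characteristic-root method: the coefficients change with the index, which the root method cannot absorb.
- the master substitution — this is shift-type recursion, outside the divide-and-conquer template.
- a summation factor: yes — fits the structure here.


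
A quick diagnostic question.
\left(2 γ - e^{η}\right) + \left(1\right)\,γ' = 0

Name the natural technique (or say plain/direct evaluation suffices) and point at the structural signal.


Diagnosis: a linear integrating factor — arrange it as γ' + 2·γ = (the forcing term) and the integrating factor does the rest.


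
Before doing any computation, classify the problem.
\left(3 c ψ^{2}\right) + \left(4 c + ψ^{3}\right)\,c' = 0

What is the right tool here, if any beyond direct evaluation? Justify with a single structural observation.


Method: the exact-equation method — because the two cross partials coincide, the form is conservative as written — recover its potential in (ψ, c).


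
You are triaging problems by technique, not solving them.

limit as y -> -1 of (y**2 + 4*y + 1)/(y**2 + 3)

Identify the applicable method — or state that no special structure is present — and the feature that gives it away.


Method: no special technique — no denominator vanishes and nothing blows up at -1: direct substitution is the whole computation.


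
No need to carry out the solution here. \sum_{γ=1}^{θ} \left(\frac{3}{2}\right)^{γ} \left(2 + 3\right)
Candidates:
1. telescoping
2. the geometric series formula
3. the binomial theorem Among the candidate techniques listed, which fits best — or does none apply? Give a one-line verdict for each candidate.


Technique: the geometric series formula — term-over-term division gives \frac{3}{2} every time — index-free ratio, geometric sum formula applies.
- telescoping — in the displayed form, no term reappears at a neighboring index to cancel against.
- the geometric series formula: yes, a natural case for it.
- the binomial theorem: there is no sum-raised-to-a-power identity hiding in these terms.


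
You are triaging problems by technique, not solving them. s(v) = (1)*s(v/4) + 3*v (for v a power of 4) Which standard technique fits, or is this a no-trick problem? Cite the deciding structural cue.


Diagnosis: the master substitution — the argument contracts 4-fold per step: reindex v exponentially and solve the linear recurrence in the new index.


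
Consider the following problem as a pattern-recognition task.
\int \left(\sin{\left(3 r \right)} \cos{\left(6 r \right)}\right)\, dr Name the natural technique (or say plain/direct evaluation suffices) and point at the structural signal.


Method: a trigonometric identity — \sin{\left(3 r \right)} \cos{\left(6 r \right)} mixes two frequencies; the product-to-sum identity splits it into single-frequency sinusoids.


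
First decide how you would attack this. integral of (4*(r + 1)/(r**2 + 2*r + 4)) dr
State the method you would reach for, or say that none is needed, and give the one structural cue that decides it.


Best approach: u-substitution — read it as f(r**2 + 2*r + 4) times a constant multiple of d(r**2 + 2*r + 4): one substitution, u = r**2 + 2*r + 4, finishes it.


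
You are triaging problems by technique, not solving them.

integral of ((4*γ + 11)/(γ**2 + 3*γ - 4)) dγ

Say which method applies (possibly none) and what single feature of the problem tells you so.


Method: partial fractions — break γ**2 + 3*γ - 4 into its roots and the integral splits into logarithm-sized bites.


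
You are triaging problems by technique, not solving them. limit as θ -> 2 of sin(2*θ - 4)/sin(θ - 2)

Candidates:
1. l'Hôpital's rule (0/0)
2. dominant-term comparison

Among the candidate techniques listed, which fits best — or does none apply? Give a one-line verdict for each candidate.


Technique: l'Hôpital's rule (0/0) — plug in 2: top and bottom both hit zero, so differentiate each and retry. The standard small-argument limits would also carry it; the rule is the systematic route.
- l'Hôpital's rule (0/0): yes, a natural case for it.
- dominant-term comparison — this is not a rational comparison of growth rates at infinity.


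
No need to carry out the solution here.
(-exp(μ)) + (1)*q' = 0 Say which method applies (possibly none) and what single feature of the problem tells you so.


Best approach: no special technique — with q absent the equation is not coupled at all: direct integration in μ.


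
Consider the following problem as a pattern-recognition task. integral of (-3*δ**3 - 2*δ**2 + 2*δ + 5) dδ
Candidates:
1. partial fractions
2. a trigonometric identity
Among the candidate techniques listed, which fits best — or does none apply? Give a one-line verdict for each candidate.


Best approach: no special technique — the integrand is a sum of constant multiples of powers of δ — integrate term by term.
- partial fractions: there is no rational-function structure to decompose.
- a trigonometric identity — there is no trigonometric structure at all — the integrand carries no sine or cosine to rewrite.


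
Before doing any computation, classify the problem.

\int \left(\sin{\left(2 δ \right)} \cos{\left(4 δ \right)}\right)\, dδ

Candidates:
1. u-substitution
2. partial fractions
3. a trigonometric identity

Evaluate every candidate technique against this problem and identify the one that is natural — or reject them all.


Method: a trigonometric identity — apply product-to-sum to \sin{\left(2 δ \right)} \cos{\left(4 δ \right)}: two clean single-angle terms replace one awkward product.
- u-substitution: no subexpression of the integrand pairs with its own derivative as a factor — individual terms may offer their own substitutions, but any change of variable covering the whole integral would have to be constructed from outside the expression.
- partial fractions — the expression is not a ratio of polynomials that decomposes further.
- a trigonometric identity: applies; the problem has the shape this method handles.


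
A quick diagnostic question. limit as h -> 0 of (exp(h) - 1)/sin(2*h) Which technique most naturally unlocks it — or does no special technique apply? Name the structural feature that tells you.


Verdict: l'Hôpital's rule (0/0) — numerator and denominator both vanish at 0 — a genuine 0/0 form, which is exactly when l'Hôpital applies. A local series expansion at the point resolves it as well; the rule is the packaged version of that step.
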